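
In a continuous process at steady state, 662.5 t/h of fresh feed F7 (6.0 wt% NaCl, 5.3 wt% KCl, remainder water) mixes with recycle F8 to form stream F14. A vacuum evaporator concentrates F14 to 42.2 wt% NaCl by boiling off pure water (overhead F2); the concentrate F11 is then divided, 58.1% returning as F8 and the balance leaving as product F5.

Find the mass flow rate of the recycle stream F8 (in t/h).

Overall NaCl balance (none leaves overhead): NaCl in fresh feed = NaCl in product, i.e. 662.5×0.060 = (1−0.581)·F11·0.422.
F11 = 39.75/(0.422×0.419) = 224.81 t/h.
Recycle F8 = 0.581×224.81 = 130.61 t/h.

130.6 t/h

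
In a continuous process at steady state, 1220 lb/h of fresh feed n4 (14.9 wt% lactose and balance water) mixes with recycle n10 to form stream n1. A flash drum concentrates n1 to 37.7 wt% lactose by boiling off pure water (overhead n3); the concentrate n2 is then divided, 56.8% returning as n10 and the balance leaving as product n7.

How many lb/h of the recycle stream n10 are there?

Overall lactose balance (none leaves overhead): lactose in fresh feed = lactose in product, i.e. 1220×0.149 = (1−0.568)·n2·0.377.
n2 = 181.78/(0.377×0.432) = 1116.1 lb/h.
Recycle n10 = 0.568×1116.1 = 633.97 lb/h.

634 lb/h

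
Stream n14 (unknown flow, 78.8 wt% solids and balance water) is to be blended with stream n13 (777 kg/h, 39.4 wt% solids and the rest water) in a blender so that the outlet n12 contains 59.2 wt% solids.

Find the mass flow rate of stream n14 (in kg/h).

Let n14 be the unknown flow. Total out = 777 + n14.
solids balance: 306.14 + 0.788·n14 = 0.592·(777 + n14)
(0.788 − 0.592)·n14 = 0.592×777 − 306.14 = 153.85
n14 = 153.85 / 0.196 = 784.93 kg/h

784.9 kg/h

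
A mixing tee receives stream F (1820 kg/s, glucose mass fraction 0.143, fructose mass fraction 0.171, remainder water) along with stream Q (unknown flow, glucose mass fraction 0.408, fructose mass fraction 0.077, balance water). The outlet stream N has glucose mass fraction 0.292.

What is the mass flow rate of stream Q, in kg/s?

2338 kg/s

Let Q be the unknown flow. Total out = 1820 + Q.
glucose balance: 260.26 + 0.408·Q = 0.292·(1820 + Q)
(0.408 − 0.292)·Q = 0.292×1820 − 260.26 = 271.18
Q = 271.18 / 0.116 = 2337.8 kg/s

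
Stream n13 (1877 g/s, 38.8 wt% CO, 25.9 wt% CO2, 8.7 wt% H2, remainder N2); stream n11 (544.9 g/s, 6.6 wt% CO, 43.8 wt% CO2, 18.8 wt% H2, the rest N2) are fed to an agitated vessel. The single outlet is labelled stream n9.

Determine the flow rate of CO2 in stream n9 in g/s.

CO2 out = CO2 in = 1877×0.259 + 544.9×0.438 = 724.81 g/s.

724.8 g/s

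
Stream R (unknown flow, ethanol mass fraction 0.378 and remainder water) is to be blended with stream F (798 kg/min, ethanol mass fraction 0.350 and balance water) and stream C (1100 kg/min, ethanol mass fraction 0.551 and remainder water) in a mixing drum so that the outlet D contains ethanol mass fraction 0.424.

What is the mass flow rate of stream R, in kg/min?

Let R be the unknown flow. Total out = 1898 + R.
ethanol balance: 885.4 + 0.378·R = 0.424·(1898 + R)
(0.378 − 0.424)·R = 0.424×1898 − 885.4 = -80.648
R = -80.648 / -0.046 = 1753.2 kg/min

1753 kg/min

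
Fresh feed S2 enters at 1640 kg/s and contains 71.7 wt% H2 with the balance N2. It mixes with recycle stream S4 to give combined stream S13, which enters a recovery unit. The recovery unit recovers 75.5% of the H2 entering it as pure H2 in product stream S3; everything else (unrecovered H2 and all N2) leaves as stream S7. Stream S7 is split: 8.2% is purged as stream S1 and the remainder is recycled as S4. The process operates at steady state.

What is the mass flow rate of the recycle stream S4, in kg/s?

5537 kg/s

N2 enters only via S2 and leaves only via the purge: 1640×0.283 = 0.082×(N2 in S7), and the recovery unit passes all N2, so N2 in S13 = N2 in S7 = 5660 kg/s.
H2 in S13: m_A = 1640×0.717 + (1−0.082)·(1−0.755)·m_A, so m_A = 1175.9/0.7751 = 1517.1 kg/s.
S7 = (1−0.755)×1517.1 + 5660 = 6031.7 kg/s.
Recycle S4 = (1−0.082)×6031.7 = 5537.1 kg/s.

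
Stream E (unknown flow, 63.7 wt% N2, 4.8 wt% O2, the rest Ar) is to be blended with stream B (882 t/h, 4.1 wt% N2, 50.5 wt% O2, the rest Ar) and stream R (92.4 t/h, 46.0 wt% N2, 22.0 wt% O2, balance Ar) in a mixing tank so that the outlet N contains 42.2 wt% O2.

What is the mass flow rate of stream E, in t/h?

145.8 t/h

Let E be the unknown flow. Total out = 974.4 + E.
O2 balance: 465.74 + 0.048·E = 0.422·(974.4 + E)
(0.048 − 0.422)·E = 0.422×974.4 − 465.74 = -54.541
E = -54.541 / -0.374 = 145.83 t/h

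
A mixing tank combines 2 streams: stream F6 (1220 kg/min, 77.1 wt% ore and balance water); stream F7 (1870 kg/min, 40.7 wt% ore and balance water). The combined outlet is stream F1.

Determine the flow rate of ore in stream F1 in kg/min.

1702 kg/min

ore out = ore in = 1220×0.771 + 1870×0.407 = 1701.7 kg/min.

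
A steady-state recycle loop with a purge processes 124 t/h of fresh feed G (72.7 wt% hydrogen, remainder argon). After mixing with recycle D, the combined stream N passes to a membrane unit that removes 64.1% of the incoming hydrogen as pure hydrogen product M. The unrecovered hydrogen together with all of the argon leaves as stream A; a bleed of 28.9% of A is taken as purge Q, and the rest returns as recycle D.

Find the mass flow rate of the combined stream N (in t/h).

238.2 t/h

argon enters only via G and leaves only via the purge: 124×0.273 = 0.289×(argon in A), and the membrane unit passes all argon, so argon in N = argon in A = 117.13 t/h.
hydrogen in N: m_A = 124×0.727 + (1−0.289)·(1−0.641)·m_A, so m_A = 90.148/0.7448 = 121.04 t/h.
N = 121.04 + 117.13 = 238.18 t/h.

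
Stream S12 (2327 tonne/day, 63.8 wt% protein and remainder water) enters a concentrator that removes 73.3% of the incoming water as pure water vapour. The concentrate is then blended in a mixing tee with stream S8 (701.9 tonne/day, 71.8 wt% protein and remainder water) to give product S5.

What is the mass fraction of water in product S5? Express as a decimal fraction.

Vapour removed = 0.733×0.362×2327 = 617.46 tonne/day; concentrate = 1709.5 tonne/day.
water reaching the mixer = 224.91 (from concentrate) + 701.9×0.282 = 422.85 tonne/day.
Product flow = 1709.5 + 701.9 = 2411.4 tonne/day; water fraction = 0.175.

0.175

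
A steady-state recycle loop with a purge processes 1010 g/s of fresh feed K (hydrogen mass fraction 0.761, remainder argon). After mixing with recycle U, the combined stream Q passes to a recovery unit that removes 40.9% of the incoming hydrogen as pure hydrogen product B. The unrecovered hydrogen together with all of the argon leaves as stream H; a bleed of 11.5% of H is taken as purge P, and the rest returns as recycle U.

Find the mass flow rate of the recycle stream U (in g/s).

argon enters only via K and leaves only via the purge: 1010×0.239 = 0.115×(argon in H), and the recovery unit passes all argon, so argon in Q = argon in H = 2099 g/s.
hydrogen in Q: m_A = 1010×0.761 + (1−0.115)·(1−0.409)·m_A, so m_A = 768.61/0.4770 = 1611.5 g/s.
H = (1−0.409)×1611.5 + 2099 = 3051.4 g/s.
Recycle U = (1−0.115)×3051.4 = 2700.5 g/s.

2701 g/s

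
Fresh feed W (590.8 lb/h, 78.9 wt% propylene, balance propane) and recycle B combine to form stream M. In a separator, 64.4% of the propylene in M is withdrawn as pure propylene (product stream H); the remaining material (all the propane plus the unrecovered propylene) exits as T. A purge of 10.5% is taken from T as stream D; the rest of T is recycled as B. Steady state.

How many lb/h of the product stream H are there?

440.6 lb/h

propylene in M: m_A = 590.8×0.789 + (1−0.105)·(1−0.644)·m_A, so m_A = 466.14/0.6814 = 684.11 lb/h.
Product H = 0.644×684.11 = 440.57 lb/h.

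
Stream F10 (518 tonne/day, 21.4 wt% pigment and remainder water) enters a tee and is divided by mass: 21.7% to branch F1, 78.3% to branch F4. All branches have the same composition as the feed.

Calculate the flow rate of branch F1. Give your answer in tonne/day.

Branch F1 flow = 0.217×518 = 112.41 tonne/day.

112.4 tonne/day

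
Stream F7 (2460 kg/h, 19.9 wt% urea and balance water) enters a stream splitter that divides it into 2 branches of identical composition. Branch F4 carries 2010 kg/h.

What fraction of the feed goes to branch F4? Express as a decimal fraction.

0.817

Fraction to F4 = 2010/2460 = 0.8171.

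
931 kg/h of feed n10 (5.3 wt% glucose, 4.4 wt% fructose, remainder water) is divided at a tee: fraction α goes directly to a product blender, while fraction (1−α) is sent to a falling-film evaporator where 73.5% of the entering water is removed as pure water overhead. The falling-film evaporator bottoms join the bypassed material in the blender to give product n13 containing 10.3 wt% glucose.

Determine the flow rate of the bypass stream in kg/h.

All 931×0.053 = 49.343 kg/h of glucose reaches n13, so n13 = 49.343/0.103 = 479.06 kg/h and vapour = 451.94 kg/h.
The evaporator receives (1−α)·931 of feed at 0.903 water and removes 0.735 of that water:
0.735×0.903×(1−α)×931 = 451.94
(1−α) = 451.94/617.91 = 0.7314;  α = 0.2686.
Bypass flow = 0.2686×931 = 250.06 kg/h.

250.1 kg/h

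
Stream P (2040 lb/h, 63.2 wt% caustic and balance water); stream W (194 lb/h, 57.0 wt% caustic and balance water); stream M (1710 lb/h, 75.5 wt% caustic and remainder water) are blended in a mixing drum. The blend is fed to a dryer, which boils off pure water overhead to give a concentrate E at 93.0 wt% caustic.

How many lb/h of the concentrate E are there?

caustic entering = 2040×0.632 + 194×0.570 + 1710×0.755 = 2690.9 lb/h.
All caustic reports to E, so E = 2690.9/0.930 = 2893.5 lb/h.

2893 lb/h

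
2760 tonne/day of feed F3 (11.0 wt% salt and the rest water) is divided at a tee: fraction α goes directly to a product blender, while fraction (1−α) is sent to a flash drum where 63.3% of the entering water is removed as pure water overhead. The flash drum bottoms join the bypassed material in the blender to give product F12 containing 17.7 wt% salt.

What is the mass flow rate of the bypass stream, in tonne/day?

905.5 tonne/day

All 2760×0.110 = 303.6 tonne/day of salt reaches F12, so F12 = 303.6/0.177 = 1715.3 tonne/day and vapour = 1044.7 tonne/day.
The evaporator receives (1−α)·2760 of feed at 0.890 water and removes 0.633 of that water:
0.633×0.890×(1−α)×2760 = 1044.7
(1−α) = 1044.7/1554.9 = 0.6719;  α = 0.3281.
Bypass flow = 0.3281×2760 = 905.54 tonne/day.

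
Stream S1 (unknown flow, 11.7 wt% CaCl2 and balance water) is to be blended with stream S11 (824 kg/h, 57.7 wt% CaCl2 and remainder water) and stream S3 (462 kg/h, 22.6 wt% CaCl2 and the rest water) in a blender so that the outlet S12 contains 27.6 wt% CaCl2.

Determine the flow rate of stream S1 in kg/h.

Let S1 be the unknown flow. Total out = 1286 + S1.
CaCl2 balance: 579.86 + 0.117·S1 = 0.276·(1286 + S1)
(0.117 − 0.276)·S1 = 0.276×1286 − 579.86 = -224.92
S1 = -224.92 / -0.159 = 1414.6 kg/h

1415 kg/h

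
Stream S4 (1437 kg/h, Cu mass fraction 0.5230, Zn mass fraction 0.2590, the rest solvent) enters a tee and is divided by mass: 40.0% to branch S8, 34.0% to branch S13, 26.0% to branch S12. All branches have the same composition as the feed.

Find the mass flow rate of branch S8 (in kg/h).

Branch S8 flow = 0.400×1437 = 574.8 kg/h.

574.8 kg/h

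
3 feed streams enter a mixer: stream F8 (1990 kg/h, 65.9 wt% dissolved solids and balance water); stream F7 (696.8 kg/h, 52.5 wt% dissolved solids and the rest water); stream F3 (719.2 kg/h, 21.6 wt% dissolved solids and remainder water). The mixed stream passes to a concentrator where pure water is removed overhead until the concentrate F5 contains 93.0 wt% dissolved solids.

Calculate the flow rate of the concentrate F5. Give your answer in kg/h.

1971 kg/h

dissolved solids entering = 1990×0.659 + 696.8×0.525 + 719.2×0.216 = 1832.6 kg/h.
All dissolved solids reports to F5, so F5 = 1832.6/0.930 = 1970.5 kg/h.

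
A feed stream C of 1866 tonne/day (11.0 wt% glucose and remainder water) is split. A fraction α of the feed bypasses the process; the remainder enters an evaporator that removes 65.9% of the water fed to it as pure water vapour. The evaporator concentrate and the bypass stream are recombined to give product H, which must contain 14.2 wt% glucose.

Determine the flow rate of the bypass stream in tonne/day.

1149 tonne/day

All 1866×0.110 = 205.26 tonne/day of glucose reaches H, so H = 205.26/0.142 = 1445.5 tonne/day and vapour = 420.51 tonne/day.
The evaporator receives (1−α)·1866 of feed at 0.890 water and removes 0.659 of that water:
0.659×0.890×(1−α)×1866 = 420.51
(1−α) = 420.51/1094.4 = 0.3842;  α = 0.6158.
Bypass flow = 0.6158×1866 = 1149 tonne/day.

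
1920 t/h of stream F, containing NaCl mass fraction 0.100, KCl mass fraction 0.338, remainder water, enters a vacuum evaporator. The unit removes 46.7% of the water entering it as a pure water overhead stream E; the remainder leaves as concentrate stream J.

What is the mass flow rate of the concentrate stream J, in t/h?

water entering = 1920×0.562 = 1079 t/h; overhead removed = 0.467×1079 = 503.91 t/h.
Concentrate = 1920 − 503.91 = 1416.1 t/h.

1416 t/h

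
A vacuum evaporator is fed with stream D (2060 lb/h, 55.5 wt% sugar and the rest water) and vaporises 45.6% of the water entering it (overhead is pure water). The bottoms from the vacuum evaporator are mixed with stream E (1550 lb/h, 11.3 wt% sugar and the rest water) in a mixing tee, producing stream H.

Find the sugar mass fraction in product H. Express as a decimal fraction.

0.413

Vapour removed = 0.456×0.445×2060 = 418.02 lb/h; concentrate = 1642 lb/h.
sugar reaching the mixer = 1143.3 (from concentrate) + 1550×0.113 = 1318.5 lb/h.
Product flow = 1642 + 1550 = 3192 lb/h; sugar fraction = 0.413.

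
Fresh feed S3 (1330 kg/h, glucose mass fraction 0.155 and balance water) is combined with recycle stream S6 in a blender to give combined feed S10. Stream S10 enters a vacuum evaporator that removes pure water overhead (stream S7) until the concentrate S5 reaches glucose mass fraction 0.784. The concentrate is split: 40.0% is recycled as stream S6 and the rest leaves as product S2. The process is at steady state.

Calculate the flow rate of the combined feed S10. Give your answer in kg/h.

1505 kg/h

Overall glucose balance (none leaves overhead): glucose in fresh feed = glucose in product, i.e. 1330×0.155 = (1−0.400)·S5·0.784.
S5 = 206.15/(0.784×0.600) = 438.24 kg/h.
Recycle S6 = 0.400×438.24 = 175.3 kg/h.
Combined feed S10 = 1330 + 175.3 = 1505.3 kg/h.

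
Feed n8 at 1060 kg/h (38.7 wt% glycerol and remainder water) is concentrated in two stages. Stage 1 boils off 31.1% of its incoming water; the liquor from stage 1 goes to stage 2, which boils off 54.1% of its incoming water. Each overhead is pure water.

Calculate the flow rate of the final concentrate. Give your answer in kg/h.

water in feed = 1060×0.613 = 649.78 kg/h.
After stage 1: water left = (1−0.311)×649.78 = 447.7; stream total = 857.92 kg/h.
After stage 2: water left = (1−0.541)×447.7 = 205.49; final concentrate = 615.71 kg/h.

615.7 kg/h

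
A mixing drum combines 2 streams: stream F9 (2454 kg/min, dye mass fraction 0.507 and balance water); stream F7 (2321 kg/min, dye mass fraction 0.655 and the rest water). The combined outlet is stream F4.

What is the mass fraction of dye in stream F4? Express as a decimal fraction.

Total flow out = 2454 + 2321 = 4775 kg/min.
dye in = 2454×0.507 + 2321×0.655 = 2764.4 kg/min.
dye mass fraction in F4 = 2764.4/4775 = 0.579.

0.579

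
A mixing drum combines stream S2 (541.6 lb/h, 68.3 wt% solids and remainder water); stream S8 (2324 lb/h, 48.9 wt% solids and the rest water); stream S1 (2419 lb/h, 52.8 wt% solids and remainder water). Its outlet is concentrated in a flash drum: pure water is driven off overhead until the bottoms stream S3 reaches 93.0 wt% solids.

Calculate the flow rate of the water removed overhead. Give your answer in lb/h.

2292 lb/h

solids entering = 541.6×0.683 + 2324×0.489 + 2419×0.528 = 2783.6 lb/h.
All solids reports to S3, so S3 = 2783.6/0.930 = 2993.1 lb/h.
Total feed = 5284.6 lb/h; overhead = 5284.6 − 2993.1 = 2291.5 lb/h.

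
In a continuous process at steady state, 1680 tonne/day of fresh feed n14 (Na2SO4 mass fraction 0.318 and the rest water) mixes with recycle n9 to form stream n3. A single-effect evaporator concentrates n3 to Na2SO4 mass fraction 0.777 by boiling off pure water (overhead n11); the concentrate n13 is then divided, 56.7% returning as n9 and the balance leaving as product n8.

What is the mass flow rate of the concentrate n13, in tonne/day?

1588 tonne/day

Overall Na2SO4 balance (none leaves overhead): Na2SO4 in fresh feed = Na2SO4 in product, i.e. 1680×0.318 = (1−0.567)·n13·0.777.
n13 = 534.24/(0.777×0.433) = 1587.9 tonne/day.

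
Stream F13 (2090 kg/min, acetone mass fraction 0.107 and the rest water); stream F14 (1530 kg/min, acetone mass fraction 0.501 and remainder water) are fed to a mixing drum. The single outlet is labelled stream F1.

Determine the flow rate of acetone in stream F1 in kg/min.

990.2 kg/min

acetone out = acetone in = 2090×0.107 + 1530×0.501 = 990.16 kg/min.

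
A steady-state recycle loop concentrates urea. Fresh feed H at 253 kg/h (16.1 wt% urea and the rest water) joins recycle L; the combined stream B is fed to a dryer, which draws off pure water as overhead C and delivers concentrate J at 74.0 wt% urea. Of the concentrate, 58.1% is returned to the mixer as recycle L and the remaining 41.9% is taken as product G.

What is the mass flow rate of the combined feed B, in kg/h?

329.3 kg/h

Overall urea balance (none leaves overhead): urea in fresh feed = urea in product, i.e. 253×0.161 = (1−0.581)·J·0.740.
J = 40.733/(0.740×0.419) = 131.37 kg/h.
Recycle L = 0.581×131.37 = 76.327 kg/h.
Combined feed B = 253 + 76.327 = 329.33 kg/h.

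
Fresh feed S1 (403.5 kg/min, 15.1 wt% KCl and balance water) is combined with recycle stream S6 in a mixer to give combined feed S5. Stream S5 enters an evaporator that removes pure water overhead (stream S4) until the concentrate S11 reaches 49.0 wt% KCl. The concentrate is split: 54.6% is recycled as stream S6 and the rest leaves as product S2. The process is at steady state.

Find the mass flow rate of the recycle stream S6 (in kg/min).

Overall KCl balance (none leaves overhead): KCl in fresh feed = KCl in product, i.e. 403.5×0.151 = (1−0.546)·S11·0.490.
S11 = 60.928/(0.490×0.454) = 273.89 kg/min.
Recycle S6 = 0.546×273.89 = 149.54 kg/min.

149.5 kg/min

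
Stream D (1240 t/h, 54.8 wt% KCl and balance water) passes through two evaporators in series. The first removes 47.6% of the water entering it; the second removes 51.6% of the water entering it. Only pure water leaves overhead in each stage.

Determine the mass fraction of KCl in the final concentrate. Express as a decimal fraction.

water in feed = 1240×0.452 = 560.48 t/h.
After stage 1: water left = (1−0.476)×560.48 = 293.69; stream total = 973.21 t/h.
After stage 2: water left = (1−0.516)×293.69 = 142.15; final concentrate = 821.67 t/h.
KCl fraction = 679.52/821.67 = 0.8270.

0.8270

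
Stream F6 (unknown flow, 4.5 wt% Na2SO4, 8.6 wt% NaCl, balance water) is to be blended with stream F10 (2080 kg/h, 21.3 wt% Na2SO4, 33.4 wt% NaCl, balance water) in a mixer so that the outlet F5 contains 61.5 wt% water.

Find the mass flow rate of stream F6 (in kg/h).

1327 kg/h

Let F6 be the unknown flow. Total out = 2080 + F6.
water balance: 942.24 + 0.869·F6 = 0.615·(2080 + F6)
(0.869 − 0.615)·F6 = 0.615×2080 − 942.24 = 336.96
F6 = 336.96 / 0.254 = 1326.6 kg/h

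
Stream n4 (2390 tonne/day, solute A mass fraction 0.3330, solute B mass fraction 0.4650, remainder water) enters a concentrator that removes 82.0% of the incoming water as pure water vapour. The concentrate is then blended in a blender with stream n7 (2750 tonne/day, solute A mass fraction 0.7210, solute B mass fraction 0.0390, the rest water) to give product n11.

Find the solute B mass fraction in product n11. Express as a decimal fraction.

0.2569

Vapour removed = 0.820×0.202×2390 = 395.88 tonne/day; concentrate = 1994.1 tonne/day.
solute B reaching the mixer = 1111.4 (from concentrate) + 2750×0.039 = 1218.6 tonne/day.
Product flow = 1994.1 + 2750 = 4744.1 tonne/day; solute B fraction = 0.2569.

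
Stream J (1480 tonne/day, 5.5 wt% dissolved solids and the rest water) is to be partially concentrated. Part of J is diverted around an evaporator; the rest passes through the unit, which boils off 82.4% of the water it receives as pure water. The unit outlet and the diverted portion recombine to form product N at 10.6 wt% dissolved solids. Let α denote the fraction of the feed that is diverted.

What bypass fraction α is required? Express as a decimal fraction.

All 1480×0.055 = 81.4 tonne/day of dissolved solids reaches N, so N = 81.4/0.106 = 767.92 tonne/day and vapour = 712.08 tonne/day.
The evaporator receives (1−α)·1480 of feed at 0.945 water and removes 0.824 of that water:
0.824×0.945×(1−α)×1480 = 712.08
(1−α) = 712.08/1152.4 = 0.6179;  α = 0.3821.

0.382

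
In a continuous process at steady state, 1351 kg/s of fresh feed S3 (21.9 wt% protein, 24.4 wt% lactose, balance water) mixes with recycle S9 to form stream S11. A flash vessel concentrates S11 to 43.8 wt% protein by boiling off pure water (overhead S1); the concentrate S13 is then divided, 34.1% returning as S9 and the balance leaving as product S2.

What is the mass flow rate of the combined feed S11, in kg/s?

1701 kg/s

Overall protein balance (none leaves overhead): protein in fresh feed = protein in product, i.e. 1351×0.219 = (1−0.341)·S13·0.438.
S13 = 295.87/(0.438×0.659) = 1025 kg/s.
Recycle S9 = 0.341×1025 = 349.54 kg/s.
Combined feed S11 = 1351 + 349.54 = 1700.5 kg/s.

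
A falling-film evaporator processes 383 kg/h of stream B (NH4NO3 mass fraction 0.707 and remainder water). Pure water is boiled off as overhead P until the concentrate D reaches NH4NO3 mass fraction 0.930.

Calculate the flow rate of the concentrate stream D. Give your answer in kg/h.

291.2 kg/h

NH4NO3 is conserved: 383×0.707 = 270.78 kg/h all reports to the concentrate.
Concentrate = 270.78/(target fraction) = 291.16 kg/h.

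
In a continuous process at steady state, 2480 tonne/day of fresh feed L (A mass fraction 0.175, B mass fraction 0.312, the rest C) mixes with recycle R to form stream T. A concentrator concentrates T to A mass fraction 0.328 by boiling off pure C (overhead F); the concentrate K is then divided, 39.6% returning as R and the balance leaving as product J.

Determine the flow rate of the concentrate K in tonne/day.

2191 tonne/day

Overall A balance (none leaves overhead): A in fresh feed = A in product, i.e. 2480×0.175 = (1−0.396)·K·0.328.
K = 434/(0.328×0.604) = 2190.7 tonne/day.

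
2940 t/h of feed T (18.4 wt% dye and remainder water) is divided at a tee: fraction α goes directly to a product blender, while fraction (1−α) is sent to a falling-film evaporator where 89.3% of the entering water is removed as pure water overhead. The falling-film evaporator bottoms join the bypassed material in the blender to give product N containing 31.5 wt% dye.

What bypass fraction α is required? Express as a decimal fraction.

0.429

All 2940×0.184 = 540.96 t/h of dye reaches N, so N = 540.96/0.315 = 1717.3 t/h and vapour = 1222.7 t/h.
The evaporator receives (1−α)·2940 of feed at 0.816 water and removes 0.893 of that water:
0.893×0.816×(1−α)×2940 = 1222.7
(1−α) = 1222.7/2142.3 = 0.5707;  α = 0.4293.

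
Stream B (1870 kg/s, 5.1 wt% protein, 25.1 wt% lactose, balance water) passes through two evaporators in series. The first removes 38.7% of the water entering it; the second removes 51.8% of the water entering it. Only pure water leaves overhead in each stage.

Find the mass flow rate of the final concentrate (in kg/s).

water in feed = 1870×0.698 = 1305.3 kg/s.
After stage 1: water left = (1−0.387)×1305.3 = 800.12; stream total = 1364.9 kg/s.
After stage 2: water left = (1−0.518)×800.12 = 385.66; final concentrate = 950.4 kg/s.

950.4 kg/s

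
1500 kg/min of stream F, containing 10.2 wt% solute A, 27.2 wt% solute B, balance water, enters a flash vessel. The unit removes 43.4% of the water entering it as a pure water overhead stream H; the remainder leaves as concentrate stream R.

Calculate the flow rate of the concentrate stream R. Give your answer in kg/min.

water entering = 1500×0.626 = 939 kg/min; overhead removed = 0.434×939 = 407.53 kg/min.
Concentrate = 1500 − 407.53 = 1092.5 kg/min.

1092 kg/min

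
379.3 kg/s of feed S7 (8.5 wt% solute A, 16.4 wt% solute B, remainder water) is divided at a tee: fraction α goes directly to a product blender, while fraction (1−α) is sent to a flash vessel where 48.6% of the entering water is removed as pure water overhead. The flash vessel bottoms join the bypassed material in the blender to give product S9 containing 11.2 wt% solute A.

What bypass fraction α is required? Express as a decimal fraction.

0.340

All 379.3×0.085 = 32.241 kg/s of solute A reaches S9, so S9 = 32.241/0.112 = 287.86 kg/s and vapour = 91.438 kg/s.
The evaporator receives (1−α)·379.3 of feed at 0.751 water and removes 0.486 of that water:
0.486×0.751×(1−α)×379.3 = 91.438
(1−α) = 91.438/138.44 = 0.6605;  α = 0.3395.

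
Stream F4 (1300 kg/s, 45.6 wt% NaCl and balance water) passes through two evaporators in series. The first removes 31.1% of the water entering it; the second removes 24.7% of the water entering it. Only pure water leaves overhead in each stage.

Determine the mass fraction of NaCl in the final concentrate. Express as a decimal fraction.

water in feed = 1300×0.544 = 707.2 kg/s.
After stage 1: water left = (1−0.311)×707.2 = 487.26; stream total = 1080.1 kg/s.
After stage 2: water left = (1−0.247)×487.26 = 366.91; final concentrate = 959.71 kg/s.
NaCl fraction = 592.8/959.71 = 0.618.

0.618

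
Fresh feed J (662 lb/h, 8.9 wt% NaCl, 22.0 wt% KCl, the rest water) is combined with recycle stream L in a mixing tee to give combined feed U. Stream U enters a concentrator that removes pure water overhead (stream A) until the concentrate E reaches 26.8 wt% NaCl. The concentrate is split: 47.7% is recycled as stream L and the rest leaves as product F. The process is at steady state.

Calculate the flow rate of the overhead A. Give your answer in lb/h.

Overall NaCl balance (none leaves overhead): NaCl in fresh feed = NaCl in product, i.e. 662×0.089 = (1−0.477)·E·0.268.
E = 58.918/(0.268×0.523) = 420.35 lb/h.
Recycle L = 0.477×420.35 = 200.51 lb/h.
Combined feed U = 662 + 200.51 = 862.51 lb/h.
Overhead A = U − E = 862.51 − 420.35 = 442.16 lb/h.

442.2 lb/h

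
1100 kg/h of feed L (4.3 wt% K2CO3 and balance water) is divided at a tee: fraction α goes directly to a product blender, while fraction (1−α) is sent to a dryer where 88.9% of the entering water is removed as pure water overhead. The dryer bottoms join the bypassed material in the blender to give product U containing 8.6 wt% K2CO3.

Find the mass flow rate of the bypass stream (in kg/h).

453.5 kg/h

All 1100×0.043 = 47.3 kg/h of K2CO3 reaches U, so U = 47.3/0.086 = 550 kg/h and vapour = 550 kg/h.
The evaporator receives (1−α)·1100 of feed at 0.957 water and removes 0.889 of that water:
0.889×0.957×(1−α)×1100 = 550
(1−α) = 550/935.85 = 0.5877;  α = 0.4123.
Bypass flow = 0.4123×1100 = 453.53 kg/h.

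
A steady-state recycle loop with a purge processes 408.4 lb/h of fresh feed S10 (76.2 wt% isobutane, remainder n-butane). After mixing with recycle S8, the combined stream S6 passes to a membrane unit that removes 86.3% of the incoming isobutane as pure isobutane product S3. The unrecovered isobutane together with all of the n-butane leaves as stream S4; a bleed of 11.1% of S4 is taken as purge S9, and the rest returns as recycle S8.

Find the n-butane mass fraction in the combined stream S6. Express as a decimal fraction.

n-butane enters only via S10 and leaves only via the purge: 408.4×0.238 = 0.111×(n-butane in S4), and the membrane unit passes all n-butane, so n-butane in S6 = n-butane in S4 = 875.67 lb/h.
isobutane in S6: m_A = 408.4×0.762 + (1−0.111)·(1−0.863)·m_A, so m_A = 311.2/0.8782 = 354.36 lb/h.
S6 = 354.36 + 875.67 = 1230 lb/h.
n-butane fraction in S6 = 875.67/1230 = 0.712.

0.712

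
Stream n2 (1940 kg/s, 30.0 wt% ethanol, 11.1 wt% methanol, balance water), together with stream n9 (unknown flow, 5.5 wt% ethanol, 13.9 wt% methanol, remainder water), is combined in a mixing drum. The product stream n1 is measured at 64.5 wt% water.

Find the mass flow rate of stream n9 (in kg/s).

Let n9 be the unknown flow. Total out = 1940 + n9.
water balance: 1142.7 + 0.806·n9 = 0.645·(1940 + n9)
(0.806 − 0.645)·n9 = 0.645×1940 − 1142.7 = 108.64
n9 = 108.64 / 0.161 = 674.78 kg/s

674.8 kg/s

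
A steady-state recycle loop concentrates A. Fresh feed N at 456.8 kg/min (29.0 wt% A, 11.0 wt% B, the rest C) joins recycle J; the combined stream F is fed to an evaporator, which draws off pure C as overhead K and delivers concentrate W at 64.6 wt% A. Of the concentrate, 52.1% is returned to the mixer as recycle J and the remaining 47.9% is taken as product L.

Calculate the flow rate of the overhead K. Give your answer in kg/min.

251.7 kg/min

Overall A balance (none leaves overhead): A in fresh feed = A in product, i.e. 456.8×0.290 = (1−0.521)·W·0.646.
W = 132.47/(0.646×0.479) = 428.11 kg/min.
Recycle J = 0.521×428.11 = 223.05 kg/min.
Combined feed F = 456.8 + 223.05 = 679.85 kg/min.
Overhead K = F − W = 679.85 − 428.11 = 251.73 kg/min.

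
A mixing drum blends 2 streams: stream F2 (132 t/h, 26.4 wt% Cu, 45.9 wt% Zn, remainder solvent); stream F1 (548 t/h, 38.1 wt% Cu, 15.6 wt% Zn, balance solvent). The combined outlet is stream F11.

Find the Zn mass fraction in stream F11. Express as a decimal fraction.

0.2148

Total flow out = 132 + 548 = 680 t/h.
Zn in = 132×0.459 + 548×0.156 = 146.08 t/h.
Zn mass fraction in F11 = 146.08/680 = 0.2148.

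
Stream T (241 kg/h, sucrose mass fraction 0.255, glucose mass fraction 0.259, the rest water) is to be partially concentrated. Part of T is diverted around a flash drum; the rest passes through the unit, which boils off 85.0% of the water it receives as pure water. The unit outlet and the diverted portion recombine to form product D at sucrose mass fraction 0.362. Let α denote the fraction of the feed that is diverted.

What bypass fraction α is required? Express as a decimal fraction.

0.284

All 241×0.255 = 61.455 kg/h of sucrose reaches D, so D = 61.455/0.362 = 169.77 kg/h and vapour = 71.235 kg/h.
The evaporator receives (1−α)·241 of feed at 0.486 water and removes 0.850 of that water:
0.850×0.486×(1−α)×241 = 71.235
(1−α) = 71.235/99.557 = 0.7155;  α = 0.2845.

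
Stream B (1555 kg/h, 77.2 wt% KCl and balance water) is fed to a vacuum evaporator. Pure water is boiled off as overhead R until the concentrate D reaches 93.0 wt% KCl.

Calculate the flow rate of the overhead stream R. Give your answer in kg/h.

KCl is conserved: 1555×0.772 = 1200.5 kg/h all reports to the concentrate.
Concentrate = 1200.5/(target fraction) = 1290.8 kg/h.
Overhead = 1555 − 1290.8 = 264.18 kg/h.

264.2 kg/h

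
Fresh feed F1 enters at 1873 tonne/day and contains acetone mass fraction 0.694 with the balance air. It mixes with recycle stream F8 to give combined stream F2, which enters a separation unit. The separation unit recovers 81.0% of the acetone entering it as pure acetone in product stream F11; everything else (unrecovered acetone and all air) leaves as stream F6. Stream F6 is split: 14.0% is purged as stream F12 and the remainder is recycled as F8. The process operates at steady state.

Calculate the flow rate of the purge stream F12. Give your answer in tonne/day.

614.5 tonne/day

air enters only via F1 and leaves only via the purge: 1873×0.306 = 0.140×(air in F6), and the separation unit passes all air, so air in F2 = air in F6 = 4093.8 tonne/day.
acetone in F2: m_A = 1873×0.694 + (1−0.140)·(1−0.810)·m_A, so m_A = 1299.9/0.8366 = 1553.7 tonne/day.
F6 = (1−0.810)×1553.7 + 4093.8 = 4389.1 tonne/day.
Purge F12 = 0.140×4389.1 = 614.47 tonne/day.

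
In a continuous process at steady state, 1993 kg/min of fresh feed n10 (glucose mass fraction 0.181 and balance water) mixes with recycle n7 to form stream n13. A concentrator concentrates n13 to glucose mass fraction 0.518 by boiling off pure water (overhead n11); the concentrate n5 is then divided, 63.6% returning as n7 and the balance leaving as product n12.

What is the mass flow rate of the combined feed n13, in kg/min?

3210 kg/min

Overall glucose balance (none leaves overhead): glucose in fresh feed = glucose in product, i.e. 1993×0.181 = (1−0.636)·n5·0.518.
n5 = 360.73/(0.518×0.364) = 1913.2 kg/min.
Recycle n7 = 0.636×1913.2 = 1216.8 kg/min.
Combined feed n13 = 1993 + 1216.8 = 3209.8 kg/min.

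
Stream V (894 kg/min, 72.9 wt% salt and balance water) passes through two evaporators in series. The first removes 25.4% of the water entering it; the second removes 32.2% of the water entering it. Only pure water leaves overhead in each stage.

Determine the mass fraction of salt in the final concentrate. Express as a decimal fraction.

water in feed = 894×0.271 = 242.27 kg/min.
After stage 1: water left = (1−0.254)×242.27 = 180.74; stream total = 832.46 kg/min.
After stage 2: water left = (1−0.322)×180.74 = 122.54; final concentrate = 774.27 kg/min.
salt fraction = 651.73/774.27 = 0.842.

0.842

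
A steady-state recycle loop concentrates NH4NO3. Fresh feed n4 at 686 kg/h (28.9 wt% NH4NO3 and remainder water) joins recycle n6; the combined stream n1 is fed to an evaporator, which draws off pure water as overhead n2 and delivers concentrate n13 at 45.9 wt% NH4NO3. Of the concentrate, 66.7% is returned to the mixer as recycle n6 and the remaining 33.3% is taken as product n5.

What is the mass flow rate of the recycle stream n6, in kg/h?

Overall NH4NO3 balance (none leaves overhead): NH4NO3 in fresh feed = NH4NO3 in product, i.e. 686×0.289 = (1−0.667)·n13·0.459.
n13 = 198.25/(0.459×0.333) = 1297.1 kg/h.
Recycle n6 = 0.667×1297.1 = 865.15 kg/h.

865.1 kg/h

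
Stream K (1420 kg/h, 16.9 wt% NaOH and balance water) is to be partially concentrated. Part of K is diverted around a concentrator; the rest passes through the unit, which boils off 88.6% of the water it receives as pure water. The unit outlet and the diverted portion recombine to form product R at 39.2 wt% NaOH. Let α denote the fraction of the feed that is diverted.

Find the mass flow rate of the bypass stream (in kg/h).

322.8 kg/h

All 1420×0.169 = 239.98 kg/h of NaOH reaches R, so R = 239.98/0.392 = 612.19 kg/h and vapour = 807.81 kg/h.
The evaporator receives (1−α)·1420 of feed at 0.831 water and removes 0.886 of that water:
0.886×0.831×(1−α)×1420 = 807.81
(1−α) = 807.81/1045.5 = 0.7727;  α = 0.2273.
Bypass flow = 0.2273×1420 = 322.83 kg/h.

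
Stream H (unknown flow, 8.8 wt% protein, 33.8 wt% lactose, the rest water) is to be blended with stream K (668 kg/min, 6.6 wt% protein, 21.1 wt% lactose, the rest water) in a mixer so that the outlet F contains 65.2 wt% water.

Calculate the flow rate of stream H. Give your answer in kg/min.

608.1 kg/min

Let H be the unknown flow. Total out = 668 + H.
water balance: 482.96 + 0.574·H = 0.652·(668 + H)
(0.574 − 0.652)·H = 0.652×668 − 482.96 = -47.428
H = -47.428 / -0.078 = 608.05 kg/min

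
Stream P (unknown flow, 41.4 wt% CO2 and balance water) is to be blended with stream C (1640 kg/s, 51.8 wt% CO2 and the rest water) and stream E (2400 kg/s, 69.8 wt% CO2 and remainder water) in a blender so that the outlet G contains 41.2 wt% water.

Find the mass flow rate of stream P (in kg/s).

857.5 kg/s

Let P be the unknown flow. Total out = 4040 + P.
water balance: 1515.3 + 0.586·P = 0.412·(4040 + P)
(0.586 − 0.412)·P = 0.412×4040 − 1515.3 = 149.2
P = 149.2 / 0.174 = 857.47 kg/s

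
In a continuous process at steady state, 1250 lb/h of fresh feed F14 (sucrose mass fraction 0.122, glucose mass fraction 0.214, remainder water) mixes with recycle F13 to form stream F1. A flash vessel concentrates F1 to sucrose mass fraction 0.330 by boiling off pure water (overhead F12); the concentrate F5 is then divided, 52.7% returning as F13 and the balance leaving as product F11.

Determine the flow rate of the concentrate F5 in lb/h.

977 lb/h

Overall sucrose balance (none leaves overhead): sucrose in fresh feed = sucrose in product, i.e. 1250×0.122 = (1−0.527)·F5·0.330.
F5 = 152.5/(0.330×0.473) = 977 lb/h.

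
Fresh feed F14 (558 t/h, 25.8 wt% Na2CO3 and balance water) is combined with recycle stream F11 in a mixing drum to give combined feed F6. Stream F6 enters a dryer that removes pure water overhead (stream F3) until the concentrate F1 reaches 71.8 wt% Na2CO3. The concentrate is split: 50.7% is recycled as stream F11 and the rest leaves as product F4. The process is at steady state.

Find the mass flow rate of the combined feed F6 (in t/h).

Overall Na2CO3 balance (none leaves overhead): Na2CO3 in fresh feed = Na2CO3 in product, i.e. 558×0.258 = (1−0.507)·F1·0.718.
F1 = 143.96/(0.718×0.493) = 406.71 t/h.
Recycle F11 = 0.507×406.71 = 206.2 t/h.
Combined feed F6 = 558 + 206.2 = 764.2 t/h.

764.2 t/h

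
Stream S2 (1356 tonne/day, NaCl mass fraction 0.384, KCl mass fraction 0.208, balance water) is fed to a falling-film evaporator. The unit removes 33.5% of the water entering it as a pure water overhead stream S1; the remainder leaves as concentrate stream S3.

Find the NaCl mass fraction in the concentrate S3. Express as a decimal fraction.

0.445

NaCl is not removed: 1356×0.384 = 520.7 tonne/day of NaCl enters S3.
water entering = 1356×0.408 = 553.25 tonne/day; overhead removed = 0.335×553.25 = 185.34 tonne/day.
Concentrate = 1356 − 185.34 = 1170.7 tonne/day.
Mass fraction = 520.7/1170.7 = 0.445.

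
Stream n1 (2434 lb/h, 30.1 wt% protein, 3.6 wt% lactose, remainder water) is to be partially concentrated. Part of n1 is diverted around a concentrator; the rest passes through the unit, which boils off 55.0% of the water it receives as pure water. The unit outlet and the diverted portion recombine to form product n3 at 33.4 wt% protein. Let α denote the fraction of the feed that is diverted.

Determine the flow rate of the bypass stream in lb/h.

All 2434×0.301 = 732.63 lb/h of protein reaches n3, so n3 = 732.63/0.334 = 2193.5 lb/h and vapour = 240.49 lb/h.
The evaporator receives (1−α)·2434 of feed at 0.663 water and removes 0.550 of that water:
0.550×0.663×(1−α)×2434 = 240.49
(1−α) = 240.49/887.56 = 0.2710;  α = 0.7290.
Bypass flow = 0.7290×2434 = 1774.5 lb/h.

1775 lb/h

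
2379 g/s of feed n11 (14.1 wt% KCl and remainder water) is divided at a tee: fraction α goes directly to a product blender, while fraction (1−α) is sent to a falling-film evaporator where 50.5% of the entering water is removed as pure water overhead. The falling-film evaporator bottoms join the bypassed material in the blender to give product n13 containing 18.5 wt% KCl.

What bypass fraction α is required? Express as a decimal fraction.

All 2379×0.141 = 335.44 g/s of KCl reaches n13, so n13 = 335.44/0.185 = 1813.2 g/s and vapour = 565.82 g/s.
The evaporator receives (1−α)·2379 of feed at 0.859 water and removes 0.505 of that water:
0.505×0.859×(1−α)×2379 = 565.82
(1−α) = 565.82/1032 = 0.5483;  α = 0.4517.

0.452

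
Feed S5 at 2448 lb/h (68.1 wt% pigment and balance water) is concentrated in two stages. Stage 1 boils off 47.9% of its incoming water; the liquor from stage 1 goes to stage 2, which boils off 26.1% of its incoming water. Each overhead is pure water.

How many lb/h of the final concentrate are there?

water in feed = 2448×0.319 = 780.91 lb/h.
After stage 1: water left = (1−0.479)×780.91 = 406.86; stream total = 2073.9 lb/h.
After stage 2: water left = (1−0.261)×406.86 = 300.67; final concentrate = 1967.8 lb/h.

1968 lb/h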